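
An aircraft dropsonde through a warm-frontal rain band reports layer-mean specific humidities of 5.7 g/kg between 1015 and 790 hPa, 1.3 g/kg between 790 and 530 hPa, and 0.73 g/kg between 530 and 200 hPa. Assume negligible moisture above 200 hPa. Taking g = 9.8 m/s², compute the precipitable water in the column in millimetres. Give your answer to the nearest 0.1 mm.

PW ≈ 19.0 mm

Precipitable water is the column-integrated vapour mass per unit area: PW = (1/g) Σ q̄ Δp, with q in kg/kg and Δp in Pa (1 kg/m² of water = 1 mm).
Layer 1015–790 hPa: Δp = 225 hPa = 22500 Pa, q̄ = 0.0057 kg/kg → 0.0057 × 22500 / 9.8 = 13.09 mm
Layer 790–530 hPa: Δp = 260 hPa = 26000 Pa, q̄ = 0.0013 kg/kg → 0.0013 × 26000 / 9.8 = 3.45 mm
Layer 530–200 hPa: Δp = 330 hPa = 33000 Pa, q̄ = 0.00073 kg/kg → 0.00073 × 33000 / 9.8 = 2.46 mm
PW = 13.09 + 3.45 + 2.46 = 19.00 ≈ 19.0 mm.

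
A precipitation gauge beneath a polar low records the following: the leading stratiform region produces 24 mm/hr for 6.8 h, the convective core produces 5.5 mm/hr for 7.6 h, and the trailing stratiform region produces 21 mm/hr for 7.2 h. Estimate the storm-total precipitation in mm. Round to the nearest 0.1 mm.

total ≈ 356.2 mm

Total = Σ Rᵢ Δtᵢ = 24 × 6.8 + 5.5 × 7.6 + 21 × 7.2
      = 163.2 + 41.8 + 151.2 = 356.2 mm.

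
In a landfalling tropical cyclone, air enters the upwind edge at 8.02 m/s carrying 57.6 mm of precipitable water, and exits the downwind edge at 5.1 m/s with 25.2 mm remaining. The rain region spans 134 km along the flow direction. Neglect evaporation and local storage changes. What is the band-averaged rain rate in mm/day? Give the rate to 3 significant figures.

Column moisture flux per unit crosswind length is F = V × PW.
Inflow: F_in = 8.02 × 57.6 = 461.952 mm·m/s
Outflow: F_out = 5.1 × 25.2 = 128.52 mm·m/s
Steady-state rate R = (F_in − F_out)/L = (461.952 − 128.52) / 134000 m = 2.488e-03 mm/s.
R = 2.488e-03 × 3600 × 24 = 215 mm/day.

R ≈ 215 mm/day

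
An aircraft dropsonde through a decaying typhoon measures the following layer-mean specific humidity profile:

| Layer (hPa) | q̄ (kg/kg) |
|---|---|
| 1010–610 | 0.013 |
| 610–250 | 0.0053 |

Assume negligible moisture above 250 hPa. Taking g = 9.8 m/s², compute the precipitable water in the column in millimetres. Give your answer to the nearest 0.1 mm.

PW ≈ 72.5 mm

Precipitable water is the column-integrated vapour mass per unit area: PW = (1/g) Σ q̄ Δp, with q in kg/kg and Δp in Pa (1 kg/m² of water = 1 mm).
Layer 1010–610 hPa: Δp = 400 hPa = 40000 Pa, q̄ = 0.013 kg/kg → 0.013 × 40000 / 9.8 = 53.06 mm
Layer 610–250 hPa: Δp = 360 hPa = 36000 Pa, q̄ = 0.0053 kg/kg → 0.0053 × 36000 / 9.8 = 19.47 mm
PW = 53.06 + 19.47 = 72.53 ≈ 72.5 mm.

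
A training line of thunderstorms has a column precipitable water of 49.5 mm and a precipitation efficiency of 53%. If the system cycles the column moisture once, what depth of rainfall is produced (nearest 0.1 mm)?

rainfall ≈ 26.2 mm

Rainfall = ε × PW = 0.53 × 49.5 = 26.2 mm.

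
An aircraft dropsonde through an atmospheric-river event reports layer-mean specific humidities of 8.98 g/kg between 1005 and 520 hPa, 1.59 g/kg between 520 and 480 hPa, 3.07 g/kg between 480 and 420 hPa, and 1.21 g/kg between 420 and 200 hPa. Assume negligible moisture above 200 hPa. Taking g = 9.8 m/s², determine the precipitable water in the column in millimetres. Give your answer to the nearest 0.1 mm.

Precipitable water is the column-integrated vapour mass per unit area: PW = (1/g) Σ q̄ Δp, with q in kg/kg and Δp in Pa (1 kg/m² of water = 1 mm).
Layer 1005–520 hPa: Δp = 485 hPa = 48500 Pa, q̄ = 0.00898 kg/kg → 0.00898 × 48500 / 9.8 = 44.44 mm
Layer 520–480 hPa: Δp = 40 hPa = 4000 Pa, q̄ = 0.00159 kg/kg → 0.00159 × 4000 / 9.8 = 0.65 mm
Layer 480–420 hPa: Δp = 60 hPa = 6000 Pa, q̄ = 0.00307 kg/kg → 0.00307 × 6000 / 9.8 = 1.88 mm
Layer 420–200 hPa: Δp = 220 hPa = 22000 Pa, q̄ = 0.00121 kg/kg → 0.00121 × 22000 / 9.8 = 2.72 mm
PW = 44.44 + 0.65 + 1.88 + 2.72 = 49.69 ≈ 49.7 mm.

PW ≈ 49.7 mm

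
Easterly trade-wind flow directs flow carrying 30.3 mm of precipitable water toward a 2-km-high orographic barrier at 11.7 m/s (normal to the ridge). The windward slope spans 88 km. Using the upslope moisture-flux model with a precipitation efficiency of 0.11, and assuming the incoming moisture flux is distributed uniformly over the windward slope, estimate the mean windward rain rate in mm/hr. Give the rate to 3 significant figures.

R ≈ 1.60 mm/hr

Incoming column moisture flux per unit ridge length: F = V × PW = 11.7 × 30.3 = 354.51 mm·m/s.
Spread over the 88 km slope with efficiency ε = 0.11: R = ε·F/W = 0.11 × 354.51 / 88000 m = 4.431e-04 mm/s.
R = 4.431e-04 × 3600 = 1.60 mm/hr.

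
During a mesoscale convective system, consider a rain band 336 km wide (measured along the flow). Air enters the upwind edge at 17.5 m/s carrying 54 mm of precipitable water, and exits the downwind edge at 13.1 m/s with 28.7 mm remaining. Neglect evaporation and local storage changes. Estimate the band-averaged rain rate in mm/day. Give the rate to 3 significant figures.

R ≈ 146 mm/day

Column moisture flux per unit crosswind length is F = V × PW.
Inflow: F_in = 17.5 × 54 = 945 mm·m/s
Outflow: F_out = 13.1 × 28.7 = 375.97 mm·m/s
Steady-state rate R = (F_in − F_out)/L = (945 − 375.97) / 336000 m = 1.694e-03 mm/s.
R = 1.694e-03 × 3600 × 24 = 146 mm/day.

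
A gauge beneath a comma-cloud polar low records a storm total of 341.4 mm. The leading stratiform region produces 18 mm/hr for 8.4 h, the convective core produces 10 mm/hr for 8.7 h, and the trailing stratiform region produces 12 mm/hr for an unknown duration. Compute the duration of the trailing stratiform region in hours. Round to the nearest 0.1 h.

duration ≈ 8.6 h

Known phases: 18 × 8.4 + 10 × 8.7 = 151.2 + 87 = 238.2 mm.
Remaining depth = 341.4 − 238.2 = 103.2 mm.
Duration = 103.2 / 12 = 8.6 h.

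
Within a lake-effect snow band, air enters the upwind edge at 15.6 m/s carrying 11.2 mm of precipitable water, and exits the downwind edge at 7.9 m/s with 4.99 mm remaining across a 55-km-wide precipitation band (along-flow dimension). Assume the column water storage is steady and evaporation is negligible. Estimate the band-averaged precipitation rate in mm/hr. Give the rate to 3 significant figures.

R ≈ 8.86 mm/hr

Column moisture flux per unit crosswind length is F = V × PW.
Inflow: F_in = 15.6 × 11.2 = 174.72 mm·m/s
Outflow: F_out = 7.9 × 4.99 = 39.421 mm·m/s
Steady-state rate R = (F_in − F_out)/L = (174.72 − 39.421) / 55000 m = 2.460e-03 mm/s.
R = 2.460e-03 × 3600 = 8.86 mm/hr.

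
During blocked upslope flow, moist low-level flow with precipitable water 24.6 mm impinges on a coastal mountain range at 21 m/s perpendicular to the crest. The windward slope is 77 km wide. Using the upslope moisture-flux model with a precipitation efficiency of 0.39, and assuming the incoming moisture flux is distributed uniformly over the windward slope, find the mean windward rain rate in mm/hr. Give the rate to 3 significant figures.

Incoming column moisture flux per unit ridge length: F = V × PW = 21 × 24.6 = 516.6 mm·m/s.
Spread over the 77 km slope with efficiency ε = 0.39: R = ε·F/W = 0.39 × 516.6 / 77000 m = 2.617e-03 mm/s.
R = 2.617e-03 × 3600 = 9.42 mm/hr.

R ≈ 9.42 mm/hr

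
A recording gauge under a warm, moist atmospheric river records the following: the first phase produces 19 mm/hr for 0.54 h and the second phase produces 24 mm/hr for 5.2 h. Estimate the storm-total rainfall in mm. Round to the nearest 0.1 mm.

total ≈ 135.1 mm

Total = Σ Rᵢ Δtᵢ = 19 × 0.54 + 24 × 5.2
      = 10.26 + 124.8 = 135.1 mm.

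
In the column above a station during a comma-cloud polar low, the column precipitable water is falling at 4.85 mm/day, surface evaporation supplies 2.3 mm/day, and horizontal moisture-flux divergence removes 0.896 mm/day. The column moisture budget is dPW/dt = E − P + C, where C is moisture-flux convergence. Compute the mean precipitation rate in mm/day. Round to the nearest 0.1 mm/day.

P ≈ 6.3 mm/day

dPW/dt = -4.85 mm/day.
P = E + C − dPW/dt = 2.3 + (-0.896) − (-4.85) = 6.3 mm/day.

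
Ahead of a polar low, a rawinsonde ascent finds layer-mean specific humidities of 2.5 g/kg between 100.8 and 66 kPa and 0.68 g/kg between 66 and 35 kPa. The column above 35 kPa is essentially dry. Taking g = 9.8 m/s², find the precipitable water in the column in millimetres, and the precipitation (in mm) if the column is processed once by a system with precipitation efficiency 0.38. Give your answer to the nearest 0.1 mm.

PW ≈ 11.0 mm; precipitation ≈ 4.2 mm

Precipitable water is the column-integrated vapour mass per unit area: PW = (1/g) Σ q̄ Δp, with q in kg/kg and Δp in Pa (1 kg/m² of water = 1 mm).
Layer 100.8–66 kPa: Δp = 348 hPa = 34800 Pa, q̄ = 0.0025 kg/kg → 0.0025 × 34800 / 9.8 = 8.88 mm
Layer 66–35 kPa: Δp = 310 hPa = 31000 Pa, q̄ = 0.00068 kg/kg → 0.00068 × 31000 / 9.8 = 2.15 mm
PW = 8.88 + 2.15 = 11.03 ≈ 11.0 mm.
Precipitation = ε × PW = 0.38 × 11.0 = 4.2 mm.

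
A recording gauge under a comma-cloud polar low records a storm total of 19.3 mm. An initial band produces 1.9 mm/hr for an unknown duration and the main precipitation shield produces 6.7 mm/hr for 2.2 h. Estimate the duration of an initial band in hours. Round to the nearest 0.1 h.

duration ≈ 2.4 h

Known phases: 6.7 × 2.2 = 14.74 mm.
Remaining depth = 19.3 − 14.74 = 4.56 mm.
Duration = 4.56 / 1.9 = 2.4 h.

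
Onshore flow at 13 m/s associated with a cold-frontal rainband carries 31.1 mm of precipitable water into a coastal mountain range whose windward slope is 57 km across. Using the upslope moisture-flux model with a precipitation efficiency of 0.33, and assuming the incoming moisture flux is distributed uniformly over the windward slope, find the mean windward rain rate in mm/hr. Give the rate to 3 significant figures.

R ≈ 8.43 mm/hr

Incoming column moisture flux per unit ridge length: F = V × PW = 13 × 31.1 = 404.3 mm·m/s.
Spread over the 57 km slope with efficiency ε = 0.33: R = ε·F/W = 0.33 × 404.3 / 57000 m = 2.341e-03 mm/s.
R = 2.341e-03 × 3600 = 8.43 mm/hr.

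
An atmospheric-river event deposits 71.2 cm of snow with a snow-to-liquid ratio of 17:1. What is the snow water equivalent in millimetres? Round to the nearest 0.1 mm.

SWE = snow depth / ratio = 71.2 cm / 17 = 4.188 cm = 41.9 mm.

SWE ≈ 41.9 mm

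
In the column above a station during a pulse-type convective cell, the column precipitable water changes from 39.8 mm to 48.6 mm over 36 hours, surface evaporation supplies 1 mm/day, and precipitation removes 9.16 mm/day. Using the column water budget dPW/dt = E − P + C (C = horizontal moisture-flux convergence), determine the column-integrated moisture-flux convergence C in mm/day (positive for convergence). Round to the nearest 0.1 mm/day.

dPW/dt = (48.6 − 39.8) mm / (36/24 day) = +5.867 mm/day.
C = dPW/dt − E + P = (+5.867) − 1 + 9.16 = 14.0 mm/day.

C ≈ 14.0 mm/day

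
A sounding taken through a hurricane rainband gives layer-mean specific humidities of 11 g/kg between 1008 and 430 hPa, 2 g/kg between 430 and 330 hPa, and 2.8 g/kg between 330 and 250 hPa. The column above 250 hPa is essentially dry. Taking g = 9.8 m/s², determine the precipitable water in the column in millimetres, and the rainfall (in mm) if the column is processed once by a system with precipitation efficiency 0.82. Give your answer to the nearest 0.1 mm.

PW ≈ 69.2 mm; rainfall ≈ 56.7 mm

Precipitable water is the column-integrated vapour mass per unit area: PW = (1/g) Σ q̄ Δp, with q in kg/kg and Δp in Pa (1 kg/m² of water = 1 mm).
Layer 1008–430 hPa: Δp = 578 hPa = 57800 Pa, q̄ = 0.011 kg/kg → 0.011 × 57800 / 9.8 = 64.88 mm
Layer 430–330 hPa: Δp = 100 hPa = 10000 Pa, q̄ = 0.002 kg/kg → 0.002 × 10000 / 9.8 = 2.04 mm
Layer 330–250 hPa: Δp = 80 hPa = 8000 Pa, q̄ = 0.0028 kg/kg → 0.0028 × 8000 / 9.8 = 2.29 mm
PW = 64.88 + 2.04 + 2.29 = 69.21 ≈ 69.2 mm.
Rainfall = ε × PW = 0.82 × 69.2 = 56.7 mm.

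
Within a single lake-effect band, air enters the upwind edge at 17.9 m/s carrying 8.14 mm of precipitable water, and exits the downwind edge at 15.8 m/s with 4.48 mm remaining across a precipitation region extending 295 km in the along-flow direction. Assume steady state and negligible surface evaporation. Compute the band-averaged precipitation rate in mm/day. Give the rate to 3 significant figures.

R ≈ 21.9 mm/day

Column moisture flux per unit crosswind length is F = V × PW.
Inflow: F_in = 17.9 × 8.14 = 145.706 mm·m/s
Outflow: F_out = 15.8 × 4.48 = 70.784 mm·m/s
Steady-state rate R = (F_in − F_out)/L = (145.706 − 70.784) / 295000 m = 2.540e-04 mm/s.
R = 2.540e-04 × 3600 × 24 = 21.9 mm/day.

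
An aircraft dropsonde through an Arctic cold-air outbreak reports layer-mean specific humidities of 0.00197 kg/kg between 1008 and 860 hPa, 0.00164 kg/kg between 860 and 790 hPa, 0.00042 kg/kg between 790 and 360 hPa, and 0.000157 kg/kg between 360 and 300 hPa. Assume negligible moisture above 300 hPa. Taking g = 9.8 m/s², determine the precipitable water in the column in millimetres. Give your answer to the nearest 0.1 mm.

PW ≈ 6.1 mm

Precipitable water is the column-integrated vapour mass per unit area: PW = (1/g) Σ q̄ Δp, with q in kg/kg and Δp in Pa (1 kg/m² of water = 1 mm).
Layer 1008–860 hPa: Δp = 148 hPa = 14800 Pa, q̄ = 0.00197 kg/kg → 0.00197 × 14800 / 9.8 = 2.98 mm
Layer 860–790 hPa: Δp = 70 hPa = 7000 Pa, q̄ = 0.00164 kg/kg → 0.00164 × 7000 / 9.8 = 1.17 mm
Layer 790–360 hPa: Δp = 430 hPa = 43000 Pa, q̄ = 0.00042 kg/kg → 0.00042 × 43000 / 9.8 = 1.84 mm
Layer 360–300 hPa: Δp = 60 hPa = 6000 Pa, q̄ = 0.000157 kg/kg → 0.000157 × 6000 / 9.8 = 0.10 mm
PW = 2.98 + 1.17 + 1.84 + 0.10 = 6.09 ≈ 6.1 mm.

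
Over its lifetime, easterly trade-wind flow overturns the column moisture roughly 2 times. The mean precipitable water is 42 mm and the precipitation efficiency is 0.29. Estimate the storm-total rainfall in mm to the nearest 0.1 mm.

Each cycle deposits ε × PW = 0.29 × 42 = 12.18 mm.
Over 2 cycles: 2 × 12.18 = 24.4 mm.

rainfall ≈ 24.4 mm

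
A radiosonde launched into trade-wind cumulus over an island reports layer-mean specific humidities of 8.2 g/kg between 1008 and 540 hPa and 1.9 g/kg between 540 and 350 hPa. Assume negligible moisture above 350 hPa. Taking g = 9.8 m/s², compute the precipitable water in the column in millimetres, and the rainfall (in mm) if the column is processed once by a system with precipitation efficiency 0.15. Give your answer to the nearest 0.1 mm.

Precipitable water is the column-integrated vapour mass per unit area: PW = (1/g) Σ q̄ Δp, with q in kg/kg and Δp in Pa (1 kg/m² of water = 1 mm).
Layer 1008–540 hPa: Δp = 468 hPa = 46800 Pa, q̄ = 0.0082 kg/kg → 0.0082 × 46800 / 9.8 = 39.16 mm
Layer 540–350 hPa: Δp = 190 hPa = 19000 Pa, q̄ = 0.0019 kg/kg → 0.0019 × 19000 / 9.8 = 3.68 mm
PW = 39.16 + 3.68 = 42.84 ≈ 42.8 mm.
Rainfall = ε × PW = 0.15 × 42.8 = 6.4 mm.

PW ≈ 42.8 mm; rainfall ≈ 6.4 mm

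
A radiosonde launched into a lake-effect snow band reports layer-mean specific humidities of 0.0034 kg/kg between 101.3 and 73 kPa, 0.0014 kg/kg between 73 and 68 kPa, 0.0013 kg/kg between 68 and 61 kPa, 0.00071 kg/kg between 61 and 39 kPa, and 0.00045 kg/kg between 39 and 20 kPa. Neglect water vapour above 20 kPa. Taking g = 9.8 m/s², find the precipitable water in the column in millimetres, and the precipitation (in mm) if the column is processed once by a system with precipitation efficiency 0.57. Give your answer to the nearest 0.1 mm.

Precipitable water is the column-integrated vapour mass per unit area: PW = (1/g) Σ q̄ Δp, with q in kg/kg and Δp in Pa (1 kg/m² of water = 1 mm).
Layer 101.3–73 kPa: Δp = 283 hPa = 28300 Pa, q̄ = 0.0034 kg/kg → 0.0034 × 28300 / 9.8 = 9.82 mm
Layer 73–68 kPa: Δp = 50 hPa = 5000 Pa, q̄ = 0.0014 kg/kg → 0.0014 × 5000 / 9.8 = 0.71 mm
Layer 68–61 kPa: Δp = 70 hPa = 7000 Pa, q̄ = 0.0013 kg/kg → 0.0013 × 7000 / 9.8 = 0.93 mm
Layer 61–39 kPa: Δp = 220 hPa = 22000 Pa, q̄ = 0.00071 kg/kg → 0.00071 × 22000 / 9.8 = 1.59 mm
Layer 39–20 kPa: Δp = 190 hPa = 19000 Pa, q̄ = 0.00045 kg/kg → 0.00045 × 19000 / 9.8 = 0.87 mm
PW = 9.82 + 0.71 + 0.93 + 1.59 + 0.87 = 13.92 ≈ 13.9 mm.
Precipitation = ε × PW = 0.57 × 13.9 = 7.9 mm.

PW ≈ 13.9 mm; precipitation ≈ 7.9 mm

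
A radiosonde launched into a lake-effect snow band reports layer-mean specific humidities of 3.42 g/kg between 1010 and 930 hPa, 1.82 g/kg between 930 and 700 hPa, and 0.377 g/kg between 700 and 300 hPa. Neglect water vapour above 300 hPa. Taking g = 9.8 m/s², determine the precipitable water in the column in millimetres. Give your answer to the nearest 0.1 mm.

PW ≈ 8.6 mm

Precipitable water is the column-integrated vapour mass per unit area: PW = (1/g) Σ q̄ Δp, with q in kg/kg and Δp in Pa (1 kg/m² of water = 1 mm).
Layer 1010–930 hPa: Δp = 80 hPa = 8000 Pa, q̄ = 0.00342 kg/kg → 0.00342 × 8000 / 9.8 = 2.79 mm
Layer 930–700 hPa: Δp = 230 hPa = 23000 Pa, q̄ = 0.00182 kg/kg → 0.00182 × 23000 / 9.8 = 4.27 mm
Layer 700–300 hPa: Δp = 400 hPa = 40000 Pa, q̄ = 0.000377 kg/kg → 0.000377 × 40000 / 9.8 = 1.54 mm
PW = 2.79 + 4.27 + 1.54 = 8.60 ≈ 8.6 mm.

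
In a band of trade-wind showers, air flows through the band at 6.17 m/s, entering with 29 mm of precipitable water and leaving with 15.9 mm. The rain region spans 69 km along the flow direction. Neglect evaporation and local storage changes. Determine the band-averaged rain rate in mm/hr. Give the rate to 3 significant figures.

R ≈ 4.22 mm/hr

Column moisture flux per unit crosswind length is F = V × PW.
Inflow: F_in = 6.17 × 29 = 178.93 mm·m/s
Outflow: F_out = 6.17 × 15.9 = 98.103 mm·m/s
Steady-state rate R = (F_in − F_out)/L = (178.93 − 98.103) / 69000 m = 1.171e-03 mm/s.
R = 1.171e-03 × 3600 = 4.22 mm/hr.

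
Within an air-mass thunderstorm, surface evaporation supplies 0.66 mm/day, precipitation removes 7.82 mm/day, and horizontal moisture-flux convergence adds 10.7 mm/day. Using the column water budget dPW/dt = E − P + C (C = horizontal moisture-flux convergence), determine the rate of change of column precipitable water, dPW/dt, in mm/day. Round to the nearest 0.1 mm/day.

dPW/dt ≈ 3.5 mm/day

dPW/dt = E − P + C = 0.66 − 7.82 + (10.7) = 3.5 mm/day.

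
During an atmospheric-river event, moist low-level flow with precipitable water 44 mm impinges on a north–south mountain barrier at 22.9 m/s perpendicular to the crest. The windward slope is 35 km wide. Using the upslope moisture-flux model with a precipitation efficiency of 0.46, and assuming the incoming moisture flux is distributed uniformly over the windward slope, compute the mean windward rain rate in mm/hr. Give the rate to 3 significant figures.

Incoming column moisture flux per unit ridge length: F = V × PW = 22.9 × 44 = 1007.6 mm·m/s.
Spread over the 35 km slope with efficiency ε = 0.46: R = ε·F/W = 0.46 × 1007.6 / 35000 m = 1.324e-02 mm/s.
R = 1.324e-02 × 3600 = 47.7 mm/hr.

R ≈ 47.7 mm/hr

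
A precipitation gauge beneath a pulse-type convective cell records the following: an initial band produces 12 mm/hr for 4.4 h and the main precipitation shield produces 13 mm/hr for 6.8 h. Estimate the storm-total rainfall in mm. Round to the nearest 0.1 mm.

total ≈ 141.2 mm

Total = Σ Rᵢ Δtᵢ = 12 × 4.4 + 13 × 6.8
      = 52.8 + 88.4 = 141.2 mm.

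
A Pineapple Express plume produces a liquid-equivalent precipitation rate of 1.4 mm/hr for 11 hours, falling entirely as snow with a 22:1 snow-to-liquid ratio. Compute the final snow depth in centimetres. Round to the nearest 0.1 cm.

Liquid-equivalent depth = 1.4 × 11 = 15.4 mm.
Snow depth = 15.4 mm × 22 = 338.8 mm = 33.9 cm.

snow depth ≈ 33.9 cm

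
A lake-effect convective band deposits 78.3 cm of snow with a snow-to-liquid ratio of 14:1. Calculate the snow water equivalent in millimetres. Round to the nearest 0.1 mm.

SWE = snow depth / ratio = 78.3 cm / 14 = 5.593 cm = 55.9 mm.

SWE ≈ 55.9 mm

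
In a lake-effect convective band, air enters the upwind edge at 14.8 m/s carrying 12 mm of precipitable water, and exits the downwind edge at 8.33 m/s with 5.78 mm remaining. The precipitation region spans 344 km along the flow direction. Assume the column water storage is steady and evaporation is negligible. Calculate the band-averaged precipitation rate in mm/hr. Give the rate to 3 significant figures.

R ≈ 1.35 mm/hr

Column moisture flux per unit crosswind length is F = V × PW.
Inflow: F_in = 14.8 × 12 = 177.6 mm·m/s
Outflow: F_out = 8.33 × 5.78 = 48.1474 mm·m/s
Steady-state rate R = (F_in − F_out)/L = (177.6 − 48.1474) / 344000 m = 3.763e-04 mm/s.
R = 3.763e-04 × 3600 = 1.35 mm/hr.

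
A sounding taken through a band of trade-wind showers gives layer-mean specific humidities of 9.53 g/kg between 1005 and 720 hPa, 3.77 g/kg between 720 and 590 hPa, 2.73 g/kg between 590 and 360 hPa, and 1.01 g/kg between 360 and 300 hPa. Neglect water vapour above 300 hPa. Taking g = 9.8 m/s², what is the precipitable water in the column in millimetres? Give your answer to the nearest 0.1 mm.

PW ≈ 39.7 mm

Precipitable water is the column-integrated vapour mass per unit area: PW = (1/g) Σ q̄ Δp, with q in kg/kg and Δp in Pa (1 kg/m² of water = 1 mm).
Layer 1005–720 hPa: Δp = 285 hPa = 28500 Pa, q̄ = 0.00953 kg/kg → 0.00953 × 28500 / 9.8 = 27.71 mm
Layer 720–590 hPa: Δp = 130 hPa = 13000 Pa, q̄ = 0.00377 kg/kg → 0.00377 × 13000 / 9.8 = 5.00 mm
Layer 590–360 hPa: Δp = 230 hPa = 23000 Pa, q̄ = 0.00273 kg/kg → 0.00273 × 23000 / 9.8 = 6.41 mm
Layer 360–300 hPa: Δp = 60 hPa = 6000 Pa, q̄ = 0.00101 kg/kg → 0.00101 × 6000 / 9.8 = 0.62 mm
PW = 27.71 + 5.00 + 6.41 + 0.62 = 39.74 ≈ 39.7 mm.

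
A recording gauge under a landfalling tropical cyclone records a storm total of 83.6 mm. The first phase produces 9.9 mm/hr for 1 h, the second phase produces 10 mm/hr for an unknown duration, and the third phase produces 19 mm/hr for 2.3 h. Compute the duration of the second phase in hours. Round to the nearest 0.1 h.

Known phases: 9.9 × 1 + 19 × 2.3 = 9.9 + 43.7 = 53.6 mm.
Remaining depth = 83.6 − 53.6 = 30 mm.
Duration = 30 / 10 = 3.0 h.

duration ≈ 3.0 h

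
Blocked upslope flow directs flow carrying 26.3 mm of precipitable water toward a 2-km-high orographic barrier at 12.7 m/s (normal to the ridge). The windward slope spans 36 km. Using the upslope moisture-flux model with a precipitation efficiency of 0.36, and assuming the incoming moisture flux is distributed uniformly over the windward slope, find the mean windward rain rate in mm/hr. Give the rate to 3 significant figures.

R ≈ 12.0 mm/hr

Incoming column moisture flux per unit ridge length: F = V × PW = 12.7 × 26.3 = 334.01 mm·m/s.
Spread over the 36 km slope with efficiency ε = 0.36: R = ε·F/W = 0.36 × 334.01 / 36000 m = 3.340e-03 mm/s.
R = 3.340e-03 × 3600 = 12.0 mm/hr.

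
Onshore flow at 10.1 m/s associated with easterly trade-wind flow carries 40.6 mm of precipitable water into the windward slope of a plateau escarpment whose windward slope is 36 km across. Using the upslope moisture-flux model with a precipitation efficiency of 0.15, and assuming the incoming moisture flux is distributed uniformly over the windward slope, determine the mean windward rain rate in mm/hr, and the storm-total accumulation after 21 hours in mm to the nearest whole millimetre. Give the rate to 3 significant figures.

Incoming column moisture flux per unit ridge length: F = V × PW = 10.1 × 40.6 = 410.06 mm·m/s.
Spread over the 36 km slope with efficiency ε = 0.15: R = ε·F/W = 0.15 × 410.06 / 36000 m = 1.709e-03 mm/s.
R = 1.709e-03 × 3600 = 6.15 mm/hr.
Over 21 h: total = 6.15 × 21 = 129.15 ≈ 129 mm.

R ≈ 6.15 mm/hr; total ≈ 129 mm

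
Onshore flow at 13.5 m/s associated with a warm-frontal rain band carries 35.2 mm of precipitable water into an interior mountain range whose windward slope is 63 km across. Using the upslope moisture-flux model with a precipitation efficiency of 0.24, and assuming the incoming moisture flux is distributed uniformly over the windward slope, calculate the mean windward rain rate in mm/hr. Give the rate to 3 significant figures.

R ≈ 6.52 mm/hr

Incoming column moisture flux per unit ridge length: F = V × PW = 13.5 × 35.2 = 475.2 mm·m/s.
Spread over the 63 km slope with efficiency ε = 0.24: R = ε·F/W = 0.24 × 475.2 / 63000 m = 1.810e-03 mm/s.
R = 1.810e-03 × 3600 = 6.52 mm/hr.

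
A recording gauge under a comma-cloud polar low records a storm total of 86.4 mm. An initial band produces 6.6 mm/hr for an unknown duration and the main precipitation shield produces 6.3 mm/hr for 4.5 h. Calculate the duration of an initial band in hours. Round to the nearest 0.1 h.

duration ≈ 8.8 h

Known phases: 6.3 × 4.5 = 28.35 mm.
Remaining depth = 86.4 − 28.35 = 58.05 mm.
Duration = 58.05 / 6.6 = 8.8 h.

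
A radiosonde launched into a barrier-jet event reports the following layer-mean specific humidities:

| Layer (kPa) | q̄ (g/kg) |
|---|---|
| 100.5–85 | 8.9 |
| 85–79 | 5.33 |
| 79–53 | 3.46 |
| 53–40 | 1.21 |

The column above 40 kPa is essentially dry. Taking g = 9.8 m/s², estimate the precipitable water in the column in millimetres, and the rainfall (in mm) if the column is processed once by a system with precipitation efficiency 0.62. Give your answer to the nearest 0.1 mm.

Precipitable water is the column-integrated vapour mass per unit area: PW = (1/g) Σ q̄ Δp, with q in kg/kg and Δp in Pa (1 kg/m² of water = 1 mm).
Layer 100.5–85 kPa: Δp = 155 hPa = 15500 Pa, q̄ = 0.0089 kg/kg → 0.0089 × 15500 / 9.8 = 14.08 mm
Layer 85–79 kPa: Δp = 60 hPa = 6000 Pa, q̄ = 0.00533 kg/kg → 0.00533 × 6000 / 9.8 = 3.26 mm
Layer 79–53 kPa: Δp = 260 hPa = 26000 Pa, q̄ = 0.00346 kg/kg → 0.00346 × 26000 / 9.8 = 9.18 mm
Layer 53–40 kPa: Δp = 130 hPa = 13000 Pa, q̄ = 0.00121 kg/kg → 0.00121 × 13000 / 9.8 = 1.61 mm
PW = 14.08 + 3.26 + 9.18 + 1.61 = 28.13 ≈ 28.1 mm.
Rainfall = ε × PW = 0.62 × 28.1 = 17.4 mm.

PW ≈ 28.1 mm; rainfall ≈ 17.4 mm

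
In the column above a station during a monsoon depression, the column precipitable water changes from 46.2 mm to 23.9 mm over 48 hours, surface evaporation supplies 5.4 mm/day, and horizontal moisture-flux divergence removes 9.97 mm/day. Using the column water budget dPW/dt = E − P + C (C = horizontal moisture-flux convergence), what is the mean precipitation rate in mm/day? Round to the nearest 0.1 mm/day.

dPW/dt = (23.9 − 46.2) mm / (48/24 day) = -11.150 mm/day.
P = E + C − dPW/dt = 5.4 + (-9.97) − (-11.150) = 6.6 mm/day.

P ≈ 6.6 mm/day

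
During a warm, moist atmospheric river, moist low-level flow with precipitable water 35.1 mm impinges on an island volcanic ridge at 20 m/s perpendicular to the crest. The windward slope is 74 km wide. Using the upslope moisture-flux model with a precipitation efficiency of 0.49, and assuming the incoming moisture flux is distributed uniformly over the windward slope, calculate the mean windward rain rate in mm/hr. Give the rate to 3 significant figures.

Incoming column moisture flux per unit ridge length: F = V × PW = 20 × 35.1 = 702 mm·m/s.
Spread over the 74 km slope with efficiency ε = 0.49: R = ε·F/W = 0.49 × 702 / 74000 m = 4.648e-03 mm/s.
R = 4.648e-03 × 3600 = 16.7 mm/hr.

R ≈ 16.7 mm/hr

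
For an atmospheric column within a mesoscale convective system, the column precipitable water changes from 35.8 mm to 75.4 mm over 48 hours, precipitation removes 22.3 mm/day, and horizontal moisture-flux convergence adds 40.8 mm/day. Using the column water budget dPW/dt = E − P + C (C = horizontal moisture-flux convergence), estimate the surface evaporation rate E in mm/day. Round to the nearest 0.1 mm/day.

dPW/dt = (75.4 − 35.8) mm / (48/24 day) = +19.800 mm/day.
E = dPW/dt + P − C = (+19.800) + 22.3 − (40.8) = 1.3 mm/day.

E ≈ 1.3 mm/day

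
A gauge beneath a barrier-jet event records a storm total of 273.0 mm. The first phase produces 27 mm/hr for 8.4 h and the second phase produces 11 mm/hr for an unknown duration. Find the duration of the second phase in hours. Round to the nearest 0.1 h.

Known phases: 27 × 8.4 = 226.8 mm.
Remaining depth = 273.0 − 226.8 = 46.2 mm.
Duration = 46.2 / 11 = 4.2 h.

duration ≈ 4.2 h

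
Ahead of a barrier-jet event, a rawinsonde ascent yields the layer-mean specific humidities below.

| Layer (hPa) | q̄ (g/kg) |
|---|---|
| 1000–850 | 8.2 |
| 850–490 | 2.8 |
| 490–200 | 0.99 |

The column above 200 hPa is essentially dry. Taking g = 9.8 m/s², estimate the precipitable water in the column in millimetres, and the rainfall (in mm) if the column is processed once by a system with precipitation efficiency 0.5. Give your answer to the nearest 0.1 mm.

Precipitable water is the column-integrated vapour mass per unit area: PW = (1/g) Σ q̄ Δp, with q in kg/kg and Δp in Pa (1 kg/m² of water = 1 mm).
Layer 1000–850 hPa: Δp = 150 hPa = 15000 Pa, q̄ = 0.0082 kg/kg → 0.0082 × 15000 / 9.8 = 12.55 mm
Layer 850–490 hPa: Δp = 360 hPa = 36000 Pa, q̄ = 0.0028 kg/kg → 0.0028 × 36000 / 9.8 = 10.29 mm
Layer 490–200 hPa: Δp = 290 hPa = 29000 Pa, q̄ = 0.00099 kg/kg → 0.00099 × 29000 / 9.8 = 2.93 mm
PW = 12.55 + 10.29 + 2.93 = 25.77 ≈ 25.8 mm.
Rainfall = ε × PW = 0.5 × 25.8 = 12.9 mm.

PW ≈ 25.8 mm; rainfall ≈ 12.9 mm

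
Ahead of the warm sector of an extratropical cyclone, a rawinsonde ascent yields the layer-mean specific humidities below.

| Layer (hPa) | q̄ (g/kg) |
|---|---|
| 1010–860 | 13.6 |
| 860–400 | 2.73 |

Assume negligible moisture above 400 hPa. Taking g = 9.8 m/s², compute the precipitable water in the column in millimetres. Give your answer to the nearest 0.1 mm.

PW ≈ 33.6 mm

Precipitable water is the column-integrated vapour mass per unit area: PW = (1/g) Σ q̄ Δp, with q in kg/kg and Δp in Pa (1 kg/m² of water = 1 mm).
Layer 1010–860 hPa: Δp = 150 hPa = 15000 Pa, q̄ = 0.0136 kg/kg → 0.0136 × 15000 / 9.8 = 20.82 mm
Layer 860–400 hPa: Δp = 460 hPa = 46000 Pa, q̄ = 0.00273 kg/kg → 0.00273 × 46000 / 9.8 = 12.81 mm
PW = 20.82 + 12.81 = 33.63 ≈ 33.6 mm.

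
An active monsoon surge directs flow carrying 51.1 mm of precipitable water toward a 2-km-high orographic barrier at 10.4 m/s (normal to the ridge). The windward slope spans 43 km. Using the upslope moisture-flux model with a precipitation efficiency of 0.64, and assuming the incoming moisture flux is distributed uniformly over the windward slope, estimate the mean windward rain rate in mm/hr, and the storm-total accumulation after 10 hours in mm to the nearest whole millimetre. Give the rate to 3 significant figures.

R ≈ 28.5 mm/hr; total ≈ 285 mm

Incoming column moisture flux per unit ridge length: F = V × PW = 10.4 × 51.1 = 531.44 mm·m/s.
Spread over the 43 km slope with efficiency ε = 0.64: R = ε·F/W = 0.64 × 531.44 / 43000 m = 7.910e-03 mm/s.
R = 7.910e-03 × 3600 = 28.5 mm/hr.
Over 10 h: total = 28.5 × 10 = 285 mm.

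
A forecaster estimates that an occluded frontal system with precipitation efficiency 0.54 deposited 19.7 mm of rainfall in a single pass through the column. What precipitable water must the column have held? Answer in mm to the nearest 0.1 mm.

PW = rainfall / ε = 19.7 / 0.54 = 36.5 mm.

PW ≈ 36.5 mm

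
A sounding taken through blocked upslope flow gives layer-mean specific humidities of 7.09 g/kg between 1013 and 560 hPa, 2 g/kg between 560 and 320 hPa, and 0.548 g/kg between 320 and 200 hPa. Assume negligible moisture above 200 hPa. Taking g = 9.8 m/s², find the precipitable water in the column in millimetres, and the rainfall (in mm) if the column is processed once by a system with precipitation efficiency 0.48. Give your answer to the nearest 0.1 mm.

PW ≈ 38.3 mm; rainfall ≈ 18.4 mm

Precipitable water is the column-integrated vapour mass per unit area: PW = (1/g) Σ q̄ Δp, with q in kg/kg and Δp in Pa (1 kg/m² of water = 1 mm).
Layer 1013–560 hPa: Δp = 453 hPa = 45300 Pa, q̄ = 0.00709 kg/kg → 0.00709 × 45300 / 9.8 = 32.77 mm
Layer 560–320 hPa: Δp = 240 hPa = 24000 Pa, q̄ = 0.002 kg/kg → 0.002 × 24000 / 9.8 = 4.90 mm
Layer 320–200 hPa: Δp = 120 hPa = 12000 Pa, q̄ = 0.000548 kg/kg → 0.000548 × 12000 / 9.8 = 0.67 mm
PW = 32.77 + 4.90 + 0.67 = 38.34 ≈ 38.3 mm.
Rainfall = ε × PW = 0.48 × 38.3 = 18.4 mm.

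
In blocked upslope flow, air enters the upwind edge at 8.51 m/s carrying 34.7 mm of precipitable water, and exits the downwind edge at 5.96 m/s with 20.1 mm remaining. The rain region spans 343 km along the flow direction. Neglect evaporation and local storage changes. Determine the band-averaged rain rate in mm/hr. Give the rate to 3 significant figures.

Column moisture flux per unit crosswind length is F = V × PW.
Inflow: F_in = 8.51 × 34.7 = 295.297 mm·m/s
Outflow: F_out = 5.96 × 20.1 = 119.796 mm·m/s
Steady-state rate R = (F_in − F_out)/L = (295.297 − 119.796) / 343000 m = 5.117e-04 mm/s.
R = 5.117e-04 × 3600 = 1.84 mm/hr.

R ≈ 1.84 mm/hr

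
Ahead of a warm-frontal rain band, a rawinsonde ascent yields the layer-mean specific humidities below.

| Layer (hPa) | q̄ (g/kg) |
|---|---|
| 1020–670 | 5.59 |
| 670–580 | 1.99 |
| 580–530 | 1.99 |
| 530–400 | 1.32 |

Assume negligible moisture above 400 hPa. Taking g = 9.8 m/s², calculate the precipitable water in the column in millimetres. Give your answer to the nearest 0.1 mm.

Precipitable water is the column-integrated vapour mass per unit area: PW = (1/g) Σ q̄ Δp, with q in kg/kg and Δp in Pa (1 kg/m² of water = 1 mm).
Layer 1020–670 hPa: Δp = 350 hPa = 35000 Pa, q̄ = 0.00559 kg/kg → 0.00559 × 35000 / 9.8 = 19.96 mm
Layer 670–580 hPa: Δp = 90 hPa = 9000 Pa, q̄ = 0.00199 kg/kg → 0.00199 × 9000 / 9.8 = 1.83 mm
Layer 580–530 hPa: Δp = 50 hPa = 5000 Pa, q̄ = 0.00199 kg/kg → 0.00199 × 5000 / 9.8 = 1.02 mm
Layer 530–400 hPa: Δp = 130 hPa = 13000 Pa, q̄ = 0.00132 kg/kg → 0.00132 × 13000 / 9.8 = 1.75 mm
PW = 19.96 + 1.83 + 1.02 + 1.75 = 24.56 ≈ 24.6 mm.

PW ≈ 24.6 mm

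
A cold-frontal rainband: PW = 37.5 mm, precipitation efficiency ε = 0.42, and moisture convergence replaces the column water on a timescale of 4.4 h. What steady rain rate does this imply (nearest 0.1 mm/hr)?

Each overturning extracts ε × PW = 0.42 × 37.5 = 15.75 mm.
Rate = ε·PW / τ = 15.75 / 4.4 h = 3.6 mm/hr.

R ≈ 3.6 mm/hr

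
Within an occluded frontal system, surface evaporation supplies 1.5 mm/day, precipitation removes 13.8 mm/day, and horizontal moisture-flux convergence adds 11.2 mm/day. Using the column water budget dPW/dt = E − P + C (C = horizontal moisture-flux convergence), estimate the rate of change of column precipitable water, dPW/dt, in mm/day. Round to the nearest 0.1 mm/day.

dPW/dt ≈ -1.1 mm/day

dPW/dt = E − P + C = 1.5 − 13.8 + (11.2) = -1.1 mm/day.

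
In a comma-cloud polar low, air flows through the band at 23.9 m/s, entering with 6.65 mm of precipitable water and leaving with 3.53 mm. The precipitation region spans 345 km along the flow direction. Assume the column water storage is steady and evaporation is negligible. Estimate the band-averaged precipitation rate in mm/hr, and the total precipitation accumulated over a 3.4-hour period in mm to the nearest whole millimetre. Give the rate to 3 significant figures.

R ≈ 0.778 mm/hr; total ≈ 3 mm

Column moisture flux per unit crosswind length is F = V × PW.
Inflow: F_in = 23.9 × 6.65 = 158.935 mm·m/s
Outflow: F_out = 23.9 × 3.53 = 84.367 mm·m/s
Steady-state rate R = (F_in − F_out)/L = (158.935 − 84.367) / 345000 m = 2.161e-04 mm/s.
R = 2.161e-04 × 3600 = 0.778 mm/hr.
Over 3.4 h: total = 0.778 × 3.4 = 2.6452 ≈ 3 mm.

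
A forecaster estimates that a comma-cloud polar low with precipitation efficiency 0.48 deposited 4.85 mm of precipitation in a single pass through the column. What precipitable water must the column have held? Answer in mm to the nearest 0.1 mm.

PW = precipitation / ε = 4.85 / 0.48 = 10.1 mm.

PW ≈ 10.1 mm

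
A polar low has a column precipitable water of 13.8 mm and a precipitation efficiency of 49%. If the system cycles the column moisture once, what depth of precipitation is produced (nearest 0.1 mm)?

precipitation ≈ 6.8 mm

Precipitation = ε × PW = 0.49 × 13.8 = 6.8 mm.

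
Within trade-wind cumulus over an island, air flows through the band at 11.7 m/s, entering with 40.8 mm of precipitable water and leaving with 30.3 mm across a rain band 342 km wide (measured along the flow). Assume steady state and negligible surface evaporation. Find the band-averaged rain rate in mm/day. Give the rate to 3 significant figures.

R ≈ 31.0 mm/day

Column moisture flux per unit crosswind length is F = V × PW.
Inflow: F_in = 11.7 × 40.8 = 477.36 mm·m/s
Outflow: F_out = 11.7 × 30.3 = 354.51 mm·m/s
Steady-state rate R = (F_in − F_out)/L = (477.36 − 354.51) / 342000 m = 3.592e-04 mm/s.
R = 3.592e-04 × 3600 × 24 = 31.0 mm/day.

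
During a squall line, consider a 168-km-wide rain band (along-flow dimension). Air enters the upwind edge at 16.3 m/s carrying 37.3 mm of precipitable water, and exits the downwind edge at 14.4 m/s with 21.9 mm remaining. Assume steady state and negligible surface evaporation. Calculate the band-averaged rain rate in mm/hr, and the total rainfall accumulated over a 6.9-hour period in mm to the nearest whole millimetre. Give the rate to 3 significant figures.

Column moisture flux per unit crosswind length is F = V × PW.
Inflow: F_in = 16.3 × 37.3 = 607.99 mm·m/s
Outflow: F_out = 14.4 × 21.9 = 315.36 mm·m/s
Steady-state rate R = (F_in − F_out)/L = (607.99 − 315.36) / 168000 m = 1.742e-03 mm/s.
R = 1.742e-03 × 3600 = 6.27 mm/hr.
Over 6.9 h: total = 6.27 × 6.9 = 43.263 ≈ 43 mm.

R ≈ 6.27 mm/hr; total ≈ 43 mm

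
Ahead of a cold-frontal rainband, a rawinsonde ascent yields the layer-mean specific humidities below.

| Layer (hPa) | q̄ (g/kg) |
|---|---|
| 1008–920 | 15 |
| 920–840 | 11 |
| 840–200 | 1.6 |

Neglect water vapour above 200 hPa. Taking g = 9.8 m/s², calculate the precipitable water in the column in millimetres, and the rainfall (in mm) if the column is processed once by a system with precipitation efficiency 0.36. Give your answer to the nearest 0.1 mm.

PW ≈ 32.9 mm; rainfall ≈ 11.8 mm

Precipitable water is the column-integrated vapour mass per unit area: PW = (1/g) Σ q̄ Δp, with q in kg/kg and Δp in Pa (1 kg/m² of water = 1 mm).
Layer 1008–920 hPa: Δp = 88 hPa = 8800 Pa, q̄ = 0.015 kg/kg → 0.015 × 8800 / 9.8 = 13.47 mm
Layer 920–840 hPa: Δp = 80 hPa = 8000 Pa, q̄ = 0.011 kg/kg → 0.011 × 8000 / 9.8 = 8.98 mm
Layer 840–200 hPa: Δp = 640 hPa = 64000 Pa, q̄ = 0.0016 kg/kg → 0.0016 × 64000 / 9.8 = 10.45 mm
PW = 13.47 + 8.98 + 10.45 = 32.90 ≈ 32.9 mm.
Rainfall = ε × PW = 0.36 × 32.9 = 11.8 mm.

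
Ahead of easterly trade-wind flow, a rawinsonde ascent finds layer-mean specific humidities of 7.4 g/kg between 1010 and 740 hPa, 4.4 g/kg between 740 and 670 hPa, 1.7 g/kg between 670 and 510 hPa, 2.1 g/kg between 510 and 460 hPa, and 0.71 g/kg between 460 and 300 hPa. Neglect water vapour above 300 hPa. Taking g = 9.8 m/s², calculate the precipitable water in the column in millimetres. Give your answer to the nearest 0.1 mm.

PW ≈ 28.5 mm

Precipitable water is the column-integrated vapour mass per unit area: PW = (1/g) Σ q̄ Δp, with q in kg/kg and Δp in Pa (1 kg/m² of water = 1 mm).
Layer 1010–740 hPa: Δp = 270 hPa = 27000 Pa, q̄ = 0.0074 kg/kg → 0.0074 × 27000 / 9.8 = 20.39 mm
Layer 740–670 hPa: Δp = 70 hPa = 7000 Pa, q̄ = 0.0044 kg/kg → 0.0044 × 7000 / 9.8 = 3.14 mm
Layer 670–510 hPa: Δp = 160 hPa = 16000 Pa, q̄ = 0.0017 kg/kg → 0.0017 × 16000 / 9.8 = 2.78 mm
Layer 510–460 hPa: Δp = 50 hPa = 5000 Pa, q̄ = 0.0021 kg/kg → 0.0021 × 5000 / 9.8 = 1.07 mm
Layer 460–300 hPa: Δp = 160 hPa = 16000 Pa, q̄ = 0.00071 kg/kg → 0.00071 × 16000 / 9.8 = 1.16 mm
PW = 20.39 + 3.14 + 2.78 + 1.07 + 1.16 = 28.54 ≈ 28.5 mm.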